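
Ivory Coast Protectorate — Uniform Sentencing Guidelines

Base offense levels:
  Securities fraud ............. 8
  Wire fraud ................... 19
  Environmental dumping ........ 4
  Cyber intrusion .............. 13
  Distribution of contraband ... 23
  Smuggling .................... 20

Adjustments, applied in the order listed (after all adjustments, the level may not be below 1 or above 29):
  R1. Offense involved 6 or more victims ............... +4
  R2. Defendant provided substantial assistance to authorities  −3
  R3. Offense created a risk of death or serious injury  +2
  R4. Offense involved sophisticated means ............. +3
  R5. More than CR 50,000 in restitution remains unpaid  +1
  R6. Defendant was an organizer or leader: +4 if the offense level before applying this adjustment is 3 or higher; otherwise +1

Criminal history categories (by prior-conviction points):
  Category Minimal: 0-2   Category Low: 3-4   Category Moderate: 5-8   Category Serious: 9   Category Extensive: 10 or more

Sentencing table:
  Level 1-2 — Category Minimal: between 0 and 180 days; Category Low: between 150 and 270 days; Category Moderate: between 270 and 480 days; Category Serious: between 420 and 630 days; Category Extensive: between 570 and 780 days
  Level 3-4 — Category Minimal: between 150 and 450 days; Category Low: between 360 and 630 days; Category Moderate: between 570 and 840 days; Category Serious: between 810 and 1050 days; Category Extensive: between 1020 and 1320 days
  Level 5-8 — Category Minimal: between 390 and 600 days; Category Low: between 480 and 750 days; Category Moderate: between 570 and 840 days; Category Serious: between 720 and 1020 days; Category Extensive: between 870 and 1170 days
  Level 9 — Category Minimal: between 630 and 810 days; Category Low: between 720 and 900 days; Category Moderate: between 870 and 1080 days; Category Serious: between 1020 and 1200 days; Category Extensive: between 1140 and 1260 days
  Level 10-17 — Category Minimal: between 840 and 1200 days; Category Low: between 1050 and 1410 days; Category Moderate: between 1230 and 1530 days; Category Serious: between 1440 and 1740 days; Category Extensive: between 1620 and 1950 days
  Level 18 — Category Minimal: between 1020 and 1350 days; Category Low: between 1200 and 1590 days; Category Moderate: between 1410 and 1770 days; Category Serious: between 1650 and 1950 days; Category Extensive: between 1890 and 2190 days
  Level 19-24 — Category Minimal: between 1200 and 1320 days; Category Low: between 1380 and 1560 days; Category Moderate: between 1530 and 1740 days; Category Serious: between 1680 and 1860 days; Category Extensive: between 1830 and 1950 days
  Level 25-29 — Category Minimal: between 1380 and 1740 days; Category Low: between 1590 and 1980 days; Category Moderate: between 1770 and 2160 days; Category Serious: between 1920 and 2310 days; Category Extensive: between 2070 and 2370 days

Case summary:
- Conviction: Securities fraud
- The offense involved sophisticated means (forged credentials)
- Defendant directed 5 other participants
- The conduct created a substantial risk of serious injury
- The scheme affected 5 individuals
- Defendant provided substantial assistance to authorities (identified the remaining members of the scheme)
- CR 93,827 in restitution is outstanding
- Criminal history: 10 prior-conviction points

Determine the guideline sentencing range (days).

1620-1950 days

Base offense level for securities fraud: 8.
R1 does not apply.
R2 applies: 8 − 3 = 5.
R3 applies: 5 + 2 = 7.
R4 applies: 7 + 3 = 10.
R5 applies: 10 + 1 = 11.
R6 applies (level before this adjustment is 11 ≥ 3, so +4): 11 + 4 = 15.
Final offense level: 15.
Criminal history: 10 prior points → Category Extensive (10+).
Level 15 falls in the 10-17 band.
Grid: Level 10-17 × Category Extensive = 1620-1950 days.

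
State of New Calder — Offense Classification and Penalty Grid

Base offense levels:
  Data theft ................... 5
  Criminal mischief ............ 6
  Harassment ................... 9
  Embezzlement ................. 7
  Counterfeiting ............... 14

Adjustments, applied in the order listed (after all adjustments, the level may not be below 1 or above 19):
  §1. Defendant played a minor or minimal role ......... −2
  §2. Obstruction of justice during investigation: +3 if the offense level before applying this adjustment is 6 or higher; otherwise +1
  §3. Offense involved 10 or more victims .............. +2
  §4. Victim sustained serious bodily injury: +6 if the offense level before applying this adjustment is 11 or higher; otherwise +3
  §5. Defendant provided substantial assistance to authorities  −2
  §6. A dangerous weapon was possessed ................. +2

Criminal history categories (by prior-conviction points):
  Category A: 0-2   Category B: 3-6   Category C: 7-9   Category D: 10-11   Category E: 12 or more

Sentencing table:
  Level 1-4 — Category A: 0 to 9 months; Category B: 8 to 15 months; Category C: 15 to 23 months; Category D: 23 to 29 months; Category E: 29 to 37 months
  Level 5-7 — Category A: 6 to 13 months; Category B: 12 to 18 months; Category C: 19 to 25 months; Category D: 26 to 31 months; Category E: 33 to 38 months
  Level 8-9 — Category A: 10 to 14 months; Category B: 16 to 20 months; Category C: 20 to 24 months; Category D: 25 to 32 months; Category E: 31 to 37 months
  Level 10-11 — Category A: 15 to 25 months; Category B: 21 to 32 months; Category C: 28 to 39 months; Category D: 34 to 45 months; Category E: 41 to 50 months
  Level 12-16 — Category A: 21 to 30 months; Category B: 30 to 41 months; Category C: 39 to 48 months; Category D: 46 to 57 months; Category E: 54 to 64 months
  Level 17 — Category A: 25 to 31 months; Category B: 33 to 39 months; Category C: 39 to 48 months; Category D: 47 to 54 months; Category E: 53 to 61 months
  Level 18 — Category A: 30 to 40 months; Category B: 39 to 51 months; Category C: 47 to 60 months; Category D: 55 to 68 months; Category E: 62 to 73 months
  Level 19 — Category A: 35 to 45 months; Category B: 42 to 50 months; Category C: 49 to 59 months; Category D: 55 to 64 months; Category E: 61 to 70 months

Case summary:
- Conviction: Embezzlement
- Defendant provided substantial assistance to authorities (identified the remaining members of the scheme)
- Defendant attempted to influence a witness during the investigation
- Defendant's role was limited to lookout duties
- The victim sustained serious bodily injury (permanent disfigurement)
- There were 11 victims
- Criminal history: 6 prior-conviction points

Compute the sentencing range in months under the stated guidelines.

Base offense level for embezzlement: 7.
§1 applies: 7 − 2 = 5.
§2 applies (level before this adjustment is 5 < 6, so +1): 5 + 1 = 6.
§3 applies: 6 + 2 = 8.
§4 applies (level before this adjustment is 8 < 11, so +3): 8 + 3 = 11.
§5 applies: 11 − 2 = 9.
§6 does not apply.
Final offense level: 9.
Criminal history: 6 prior points → Category B (3-6).
Level 9 falls in the 8-9 band.
Grid: Level 8-9 × Category B = 16-20 months.

16-20 months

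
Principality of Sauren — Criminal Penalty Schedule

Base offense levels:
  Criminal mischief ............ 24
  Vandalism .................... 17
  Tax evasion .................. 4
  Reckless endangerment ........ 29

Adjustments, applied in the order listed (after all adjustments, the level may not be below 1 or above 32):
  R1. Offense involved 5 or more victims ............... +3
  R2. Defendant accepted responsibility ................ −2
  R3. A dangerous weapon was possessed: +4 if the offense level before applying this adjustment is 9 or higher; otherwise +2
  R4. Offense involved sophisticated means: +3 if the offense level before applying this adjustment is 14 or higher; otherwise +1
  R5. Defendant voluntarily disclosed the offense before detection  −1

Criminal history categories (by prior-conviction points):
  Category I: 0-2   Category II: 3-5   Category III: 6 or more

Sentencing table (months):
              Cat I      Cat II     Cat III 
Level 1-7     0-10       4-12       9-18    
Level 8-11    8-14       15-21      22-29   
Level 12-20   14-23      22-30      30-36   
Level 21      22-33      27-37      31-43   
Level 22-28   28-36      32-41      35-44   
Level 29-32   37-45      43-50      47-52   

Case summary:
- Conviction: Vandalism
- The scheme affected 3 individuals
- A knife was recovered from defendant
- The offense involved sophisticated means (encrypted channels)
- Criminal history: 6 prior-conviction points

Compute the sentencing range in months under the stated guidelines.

35-44 months

Base offense level for vandalism: 17.
R3 applies (level before this adjustment is 17 ≥ 9, so +4): 17 + 4 = 21.
R4 applies (level before this adjustment is 21 ≥ 14, so +3): 21 + 3 = 24.
R5 does not apply.
Final offense level: 24.
Criminal history: 6 prior points → Category III (6+).
Level 24 falls in the 22-28 band.
Grid: Level 22-28 × Category III = 35-44 months.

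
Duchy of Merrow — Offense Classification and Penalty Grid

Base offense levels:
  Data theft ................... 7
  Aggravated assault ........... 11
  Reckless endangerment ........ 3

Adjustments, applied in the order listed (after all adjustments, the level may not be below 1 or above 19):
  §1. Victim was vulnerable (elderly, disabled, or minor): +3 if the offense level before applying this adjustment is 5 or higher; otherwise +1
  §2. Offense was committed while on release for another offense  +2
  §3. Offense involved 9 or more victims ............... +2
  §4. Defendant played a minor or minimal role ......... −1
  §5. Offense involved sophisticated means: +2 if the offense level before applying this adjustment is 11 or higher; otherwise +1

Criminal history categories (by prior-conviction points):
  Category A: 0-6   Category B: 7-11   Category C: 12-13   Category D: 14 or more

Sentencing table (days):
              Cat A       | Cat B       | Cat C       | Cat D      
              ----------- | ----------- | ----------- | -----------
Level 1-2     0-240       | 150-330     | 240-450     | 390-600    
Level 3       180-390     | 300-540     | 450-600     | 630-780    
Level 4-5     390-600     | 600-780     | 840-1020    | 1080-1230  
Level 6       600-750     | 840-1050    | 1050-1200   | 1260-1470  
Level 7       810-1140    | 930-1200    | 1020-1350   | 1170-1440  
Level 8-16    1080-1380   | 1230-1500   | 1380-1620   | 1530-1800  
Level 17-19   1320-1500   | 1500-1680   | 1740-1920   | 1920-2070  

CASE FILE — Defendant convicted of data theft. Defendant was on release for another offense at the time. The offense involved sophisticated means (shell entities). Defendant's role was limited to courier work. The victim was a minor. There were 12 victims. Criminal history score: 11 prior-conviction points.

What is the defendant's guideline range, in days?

Base offense level for data theft: 7.
§1 applies (level before this adjustment is 7 ≥ 5, so +3): 7 + 3 = 10.
§2 applies: 10 + 2 = 12.
§3 applies: 12 + 2 = 14.
§4 applies: 14 − 1 = 13.
§5 applies (level before this adjustment is 13 ≥ 11, so +2): 13 + 2 = 15.
Final offense level: 15.
Criminal history: 11 prior points → Category B (7-11).
Level 15 falls in the 8-16 band.
Grid: Level 8-16 × Category B = 1230-1500 days.

1230-1500 days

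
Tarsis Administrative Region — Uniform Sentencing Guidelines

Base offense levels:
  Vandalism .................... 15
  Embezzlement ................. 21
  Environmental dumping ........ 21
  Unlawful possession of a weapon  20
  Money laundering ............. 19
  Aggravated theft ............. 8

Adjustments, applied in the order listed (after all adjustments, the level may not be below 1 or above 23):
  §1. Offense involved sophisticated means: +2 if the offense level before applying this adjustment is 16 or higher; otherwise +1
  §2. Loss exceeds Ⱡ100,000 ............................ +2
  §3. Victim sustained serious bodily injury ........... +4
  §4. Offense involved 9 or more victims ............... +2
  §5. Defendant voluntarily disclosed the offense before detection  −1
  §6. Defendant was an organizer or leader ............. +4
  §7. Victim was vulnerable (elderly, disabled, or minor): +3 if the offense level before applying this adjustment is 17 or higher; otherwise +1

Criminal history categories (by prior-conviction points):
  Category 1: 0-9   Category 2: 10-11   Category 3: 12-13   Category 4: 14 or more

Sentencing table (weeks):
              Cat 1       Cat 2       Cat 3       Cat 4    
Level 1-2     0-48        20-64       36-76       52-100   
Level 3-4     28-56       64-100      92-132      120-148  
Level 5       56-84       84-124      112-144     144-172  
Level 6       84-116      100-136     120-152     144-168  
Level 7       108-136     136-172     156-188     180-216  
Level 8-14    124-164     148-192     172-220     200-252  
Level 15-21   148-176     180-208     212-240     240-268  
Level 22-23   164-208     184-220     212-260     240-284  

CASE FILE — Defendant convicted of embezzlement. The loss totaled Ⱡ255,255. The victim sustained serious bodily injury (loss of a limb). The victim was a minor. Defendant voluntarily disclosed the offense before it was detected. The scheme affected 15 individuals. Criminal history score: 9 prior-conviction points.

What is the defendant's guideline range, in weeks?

164-208 weeks

Base offense level for embezzlement: 21.
§2 applies: 21 + 2 = 23.
§3 applies: 23 + 4 = 27.
§4 applies: 27 + 2 = 29.
§5 applies: 29 − 1 = 28.
§6 does not apply.
§7 applies (level before this adjustment is 28 ≥ 17, so +3): 28 + 3 = 31.
Level 31 exceeds the maximum of 23; capped at 23.
Final offense level: 23.
Criminal history: 9 prior points → Category 1 (0-9).
Level 23 falls in the 22-23 band.
Grid: Level 22-23 × Category 1 = 164-208 weeks.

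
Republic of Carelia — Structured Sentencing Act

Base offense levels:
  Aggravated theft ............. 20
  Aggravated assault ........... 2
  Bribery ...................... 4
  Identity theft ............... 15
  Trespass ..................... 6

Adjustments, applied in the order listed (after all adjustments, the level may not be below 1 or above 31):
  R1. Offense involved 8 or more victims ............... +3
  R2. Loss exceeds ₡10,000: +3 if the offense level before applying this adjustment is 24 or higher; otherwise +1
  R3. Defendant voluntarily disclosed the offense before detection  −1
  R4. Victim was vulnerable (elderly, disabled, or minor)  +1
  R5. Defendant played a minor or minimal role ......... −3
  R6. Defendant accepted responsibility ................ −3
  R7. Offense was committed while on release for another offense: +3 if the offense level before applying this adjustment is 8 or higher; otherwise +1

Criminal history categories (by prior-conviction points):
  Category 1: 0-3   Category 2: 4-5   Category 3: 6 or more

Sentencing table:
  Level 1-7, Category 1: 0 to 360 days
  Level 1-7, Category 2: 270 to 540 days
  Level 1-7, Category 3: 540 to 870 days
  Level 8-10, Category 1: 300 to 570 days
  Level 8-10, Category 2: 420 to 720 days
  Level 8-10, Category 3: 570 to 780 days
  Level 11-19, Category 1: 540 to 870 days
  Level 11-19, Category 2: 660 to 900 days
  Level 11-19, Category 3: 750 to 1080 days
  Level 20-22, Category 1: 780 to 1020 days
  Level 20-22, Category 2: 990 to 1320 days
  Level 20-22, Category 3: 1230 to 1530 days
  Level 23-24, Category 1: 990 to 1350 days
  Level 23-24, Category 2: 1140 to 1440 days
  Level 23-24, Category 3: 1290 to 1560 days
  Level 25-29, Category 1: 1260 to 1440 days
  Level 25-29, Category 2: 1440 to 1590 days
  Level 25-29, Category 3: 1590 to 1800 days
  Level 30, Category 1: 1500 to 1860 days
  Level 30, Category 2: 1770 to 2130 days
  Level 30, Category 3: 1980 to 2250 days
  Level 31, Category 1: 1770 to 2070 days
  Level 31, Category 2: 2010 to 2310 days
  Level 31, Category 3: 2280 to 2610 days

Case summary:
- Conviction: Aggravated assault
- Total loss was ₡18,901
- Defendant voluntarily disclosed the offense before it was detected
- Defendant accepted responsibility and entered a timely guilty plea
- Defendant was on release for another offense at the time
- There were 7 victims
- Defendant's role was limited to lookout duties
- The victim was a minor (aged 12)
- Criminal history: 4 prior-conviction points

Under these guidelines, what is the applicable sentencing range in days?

Base offense level for aggravated assault: 2.
R2 applies (level before this adjustment is 2 < 24, so +1): 2 + 1 = 3.
R3 applies: 3 − 1 = 2.
R4 applies: 2 + 1 = 3.
R5 applies: 3 − 3 = 0.
R6 applies: 0 − 3 = -3.
R7 applies (level before this adjustment is -3 < 8, so +1): -3 + 1 = -2.
Level -2 is below the minimum of 1; floored at 1.
Final offense level: 1.
Criminal history: 4 prior points → Category 2 (4-5).
Level 1 falls in the 1-7 band.
Grid: Level 1-7 × Category 2 = 270-540 days.

270-540 days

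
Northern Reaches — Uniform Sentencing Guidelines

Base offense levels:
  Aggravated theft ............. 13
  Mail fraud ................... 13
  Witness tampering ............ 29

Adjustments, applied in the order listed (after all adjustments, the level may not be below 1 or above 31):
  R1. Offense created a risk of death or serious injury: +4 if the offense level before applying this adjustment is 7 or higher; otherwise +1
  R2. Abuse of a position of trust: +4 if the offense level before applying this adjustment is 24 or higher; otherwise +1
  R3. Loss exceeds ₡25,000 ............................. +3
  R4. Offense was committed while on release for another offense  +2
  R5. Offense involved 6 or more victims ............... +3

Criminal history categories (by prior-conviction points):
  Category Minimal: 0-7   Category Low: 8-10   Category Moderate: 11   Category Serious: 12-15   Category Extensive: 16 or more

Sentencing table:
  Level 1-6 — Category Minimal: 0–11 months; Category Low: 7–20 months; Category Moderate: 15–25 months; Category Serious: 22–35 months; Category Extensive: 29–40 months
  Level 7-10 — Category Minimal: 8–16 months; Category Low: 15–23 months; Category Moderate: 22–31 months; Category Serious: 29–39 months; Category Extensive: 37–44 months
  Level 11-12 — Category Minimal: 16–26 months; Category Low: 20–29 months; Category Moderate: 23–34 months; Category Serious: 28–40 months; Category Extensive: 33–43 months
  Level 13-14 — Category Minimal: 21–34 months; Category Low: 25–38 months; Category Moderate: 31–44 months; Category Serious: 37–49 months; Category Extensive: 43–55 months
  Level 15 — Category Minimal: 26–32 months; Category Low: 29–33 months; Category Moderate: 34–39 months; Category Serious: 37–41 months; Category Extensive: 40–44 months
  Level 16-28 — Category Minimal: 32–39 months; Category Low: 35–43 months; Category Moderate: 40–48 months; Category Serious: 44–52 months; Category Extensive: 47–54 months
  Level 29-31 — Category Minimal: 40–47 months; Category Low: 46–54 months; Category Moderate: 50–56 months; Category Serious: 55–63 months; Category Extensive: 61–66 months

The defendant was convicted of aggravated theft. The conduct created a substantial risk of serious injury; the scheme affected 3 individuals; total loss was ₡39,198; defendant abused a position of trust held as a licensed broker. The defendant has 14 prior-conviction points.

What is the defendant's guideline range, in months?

44-52 months

Base offense level for aggravated theft: 13.
R1 applies (level before this adjustment is 13 ≥ 7, so +4): 13 + 4 = 17.
R2 applies (level before this adjustment is 17 < 24, so +1): 17 + 1 = 18.
R3 applies: 18 + 3 = 21.
R4 does not apply.
R5 does not apply.
Final offense level: 21.
Criminal history: 14 prior points → Category Serious (12-15).
Level 21 falls in the 16-28 band.
Grid: Level 16-28 × Category Serious = 44-52 months.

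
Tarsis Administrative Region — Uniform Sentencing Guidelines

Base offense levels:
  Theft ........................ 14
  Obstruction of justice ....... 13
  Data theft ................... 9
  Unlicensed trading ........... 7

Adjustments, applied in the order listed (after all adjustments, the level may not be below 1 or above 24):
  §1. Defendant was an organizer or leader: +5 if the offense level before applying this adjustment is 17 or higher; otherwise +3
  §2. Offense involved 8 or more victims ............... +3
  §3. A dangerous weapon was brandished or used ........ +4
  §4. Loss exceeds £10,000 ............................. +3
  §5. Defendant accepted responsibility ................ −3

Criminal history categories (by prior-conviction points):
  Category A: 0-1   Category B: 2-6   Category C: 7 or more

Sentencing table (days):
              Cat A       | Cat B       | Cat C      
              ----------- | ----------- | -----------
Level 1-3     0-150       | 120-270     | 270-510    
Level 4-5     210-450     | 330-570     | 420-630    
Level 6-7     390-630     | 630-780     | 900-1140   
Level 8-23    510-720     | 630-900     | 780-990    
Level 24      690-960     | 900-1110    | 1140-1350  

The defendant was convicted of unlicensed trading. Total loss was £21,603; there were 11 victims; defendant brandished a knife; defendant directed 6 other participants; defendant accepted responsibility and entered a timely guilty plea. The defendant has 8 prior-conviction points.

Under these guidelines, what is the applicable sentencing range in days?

780-990 days

Base offense level for unlicensed trading: 7.
§1 applies (level before this adjustment is 7 < 17, so +3): 7 + 3 = 10.
§2 applies: 10 + 3 = 13.
§3 applies: 13 + 4 = 17.
§4 applies: 17 + 3 = 20.
§5 applies: 20 − 3 = 17.
Final offense level: 17.
Criminal history: 8 prior points → Category C (7+).
Level 17 falls in the 8-23 band.
Grid: Level 8-23 × Category C = 780-990 days.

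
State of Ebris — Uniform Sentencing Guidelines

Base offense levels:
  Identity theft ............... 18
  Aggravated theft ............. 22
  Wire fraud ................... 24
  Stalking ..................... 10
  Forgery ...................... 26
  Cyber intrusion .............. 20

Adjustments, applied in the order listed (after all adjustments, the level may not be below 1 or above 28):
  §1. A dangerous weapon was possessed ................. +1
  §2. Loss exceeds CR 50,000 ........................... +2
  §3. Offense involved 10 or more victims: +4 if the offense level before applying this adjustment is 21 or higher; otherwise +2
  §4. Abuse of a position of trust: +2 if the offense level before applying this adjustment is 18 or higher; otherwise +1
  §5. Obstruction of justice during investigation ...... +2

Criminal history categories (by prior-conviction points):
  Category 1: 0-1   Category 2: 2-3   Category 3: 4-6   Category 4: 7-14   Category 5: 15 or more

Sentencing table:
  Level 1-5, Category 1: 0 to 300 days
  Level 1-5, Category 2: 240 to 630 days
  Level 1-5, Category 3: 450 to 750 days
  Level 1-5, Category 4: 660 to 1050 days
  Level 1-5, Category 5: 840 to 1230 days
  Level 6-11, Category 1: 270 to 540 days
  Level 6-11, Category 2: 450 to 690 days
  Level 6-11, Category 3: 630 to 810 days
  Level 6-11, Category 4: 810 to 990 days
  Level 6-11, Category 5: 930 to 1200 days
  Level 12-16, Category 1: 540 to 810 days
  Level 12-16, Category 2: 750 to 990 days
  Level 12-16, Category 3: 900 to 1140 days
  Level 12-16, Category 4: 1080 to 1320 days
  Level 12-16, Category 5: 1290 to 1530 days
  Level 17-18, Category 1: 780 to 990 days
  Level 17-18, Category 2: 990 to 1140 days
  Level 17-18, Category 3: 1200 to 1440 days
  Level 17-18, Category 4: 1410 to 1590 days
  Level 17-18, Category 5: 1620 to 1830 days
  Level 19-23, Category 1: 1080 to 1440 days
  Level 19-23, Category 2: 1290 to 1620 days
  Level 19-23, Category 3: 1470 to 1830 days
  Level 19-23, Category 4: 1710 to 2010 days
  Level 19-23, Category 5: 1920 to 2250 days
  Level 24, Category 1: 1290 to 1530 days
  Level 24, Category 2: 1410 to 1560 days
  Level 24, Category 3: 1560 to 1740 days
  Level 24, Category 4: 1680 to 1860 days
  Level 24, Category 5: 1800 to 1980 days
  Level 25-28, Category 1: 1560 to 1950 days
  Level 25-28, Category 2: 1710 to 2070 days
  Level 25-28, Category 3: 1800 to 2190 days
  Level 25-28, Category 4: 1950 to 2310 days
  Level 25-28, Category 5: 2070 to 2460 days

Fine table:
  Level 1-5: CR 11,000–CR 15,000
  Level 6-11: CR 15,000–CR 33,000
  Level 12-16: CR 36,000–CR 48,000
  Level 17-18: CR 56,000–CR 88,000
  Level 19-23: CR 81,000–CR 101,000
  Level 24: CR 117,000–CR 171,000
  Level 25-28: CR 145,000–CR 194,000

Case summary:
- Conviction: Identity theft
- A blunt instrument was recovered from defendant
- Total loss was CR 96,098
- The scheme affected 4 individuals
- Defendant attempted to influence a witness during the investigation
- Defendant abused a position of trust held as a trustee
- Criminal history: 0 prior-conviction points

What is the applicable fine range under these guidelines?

CR 145,000–CR 194,000

Base offense level for identity theft: 18.
§1 applies: 18 + 1 = 19.
§2 applies: 19 + 2 = 21.
§4 applies (level before this adjustment is 21 ≥ 18, so +2): 21 + 2 = 23.
§5 applies: 23 + 2 = 25.
Final offense level: 25.
Level 25 falls in the 25-28 band.
Fine table: Level 25-28 → CR 145,000–CR 194,000.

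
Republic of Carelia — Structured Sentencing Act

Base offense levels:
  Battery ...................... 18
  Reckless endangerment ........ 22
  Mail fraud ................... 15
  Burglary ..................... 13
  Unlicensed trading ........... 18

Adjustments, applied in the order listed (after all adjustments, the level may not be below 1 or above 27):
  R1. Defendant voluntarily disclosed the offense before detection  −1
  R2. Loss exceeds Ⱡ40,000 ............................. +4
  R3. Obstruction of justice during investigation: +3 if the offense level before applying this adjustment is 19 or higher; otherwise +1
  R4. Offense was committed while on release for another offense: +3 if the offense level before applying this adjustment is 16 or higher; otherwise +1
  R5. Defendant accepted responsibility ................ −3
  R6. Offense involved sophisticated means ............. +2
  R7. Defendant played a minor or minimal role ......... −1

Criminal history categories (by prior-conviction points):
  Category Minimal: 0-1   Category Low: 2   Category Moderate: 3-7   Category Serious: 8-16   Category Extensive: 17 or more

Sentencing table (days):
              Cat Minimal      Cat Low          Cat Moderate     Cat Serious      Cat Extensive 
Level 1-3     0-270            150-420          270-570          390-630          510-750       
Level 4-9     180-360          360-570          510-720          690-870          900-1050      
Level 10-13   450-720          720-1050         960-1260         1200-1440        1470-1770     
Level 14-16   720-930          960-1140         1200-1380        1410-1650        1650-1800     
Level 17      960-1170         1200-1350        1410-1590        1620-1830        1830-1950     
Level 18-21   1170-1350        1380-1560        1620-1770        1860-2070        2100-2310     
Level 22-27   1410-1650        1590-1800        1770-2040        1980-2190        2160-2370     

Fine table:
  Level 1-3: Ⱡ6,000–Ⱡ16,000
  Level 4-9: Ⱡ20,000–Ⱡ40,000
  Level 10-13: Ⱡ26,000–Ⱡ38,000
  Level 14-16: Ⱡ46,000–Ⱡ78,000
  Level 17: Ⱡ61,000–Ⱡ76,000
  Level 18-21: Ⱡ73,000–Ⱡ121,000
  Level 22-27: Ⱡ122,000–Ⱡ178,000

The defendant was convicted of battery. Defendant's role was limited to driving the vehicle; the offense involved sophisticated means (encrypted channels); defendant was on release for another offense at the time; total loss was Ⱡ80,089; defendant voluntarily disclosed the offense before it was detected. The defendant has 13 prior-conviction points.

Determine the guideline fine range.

Base offense level for battery: 18.
R1 applies: 18 − 1 = 17.
R2 applies: 17 + 4 = 21.
R3 does not apply.
R4 applies (level before this adjustment is 21 ≥ 16, so +3): 21 + 3 = 24.
R5 does not apply.
R6 applies: 24 + 2 = 26.
R7 applies: 26 − 1 = 25.
Final offense level: 25.
Level 25 falls in the 22-27 band.
Fine table: Level 22-27 → Ⱡ122,000–Ⱡ178,000.

Ⱡ122,000–Ⱡ178,000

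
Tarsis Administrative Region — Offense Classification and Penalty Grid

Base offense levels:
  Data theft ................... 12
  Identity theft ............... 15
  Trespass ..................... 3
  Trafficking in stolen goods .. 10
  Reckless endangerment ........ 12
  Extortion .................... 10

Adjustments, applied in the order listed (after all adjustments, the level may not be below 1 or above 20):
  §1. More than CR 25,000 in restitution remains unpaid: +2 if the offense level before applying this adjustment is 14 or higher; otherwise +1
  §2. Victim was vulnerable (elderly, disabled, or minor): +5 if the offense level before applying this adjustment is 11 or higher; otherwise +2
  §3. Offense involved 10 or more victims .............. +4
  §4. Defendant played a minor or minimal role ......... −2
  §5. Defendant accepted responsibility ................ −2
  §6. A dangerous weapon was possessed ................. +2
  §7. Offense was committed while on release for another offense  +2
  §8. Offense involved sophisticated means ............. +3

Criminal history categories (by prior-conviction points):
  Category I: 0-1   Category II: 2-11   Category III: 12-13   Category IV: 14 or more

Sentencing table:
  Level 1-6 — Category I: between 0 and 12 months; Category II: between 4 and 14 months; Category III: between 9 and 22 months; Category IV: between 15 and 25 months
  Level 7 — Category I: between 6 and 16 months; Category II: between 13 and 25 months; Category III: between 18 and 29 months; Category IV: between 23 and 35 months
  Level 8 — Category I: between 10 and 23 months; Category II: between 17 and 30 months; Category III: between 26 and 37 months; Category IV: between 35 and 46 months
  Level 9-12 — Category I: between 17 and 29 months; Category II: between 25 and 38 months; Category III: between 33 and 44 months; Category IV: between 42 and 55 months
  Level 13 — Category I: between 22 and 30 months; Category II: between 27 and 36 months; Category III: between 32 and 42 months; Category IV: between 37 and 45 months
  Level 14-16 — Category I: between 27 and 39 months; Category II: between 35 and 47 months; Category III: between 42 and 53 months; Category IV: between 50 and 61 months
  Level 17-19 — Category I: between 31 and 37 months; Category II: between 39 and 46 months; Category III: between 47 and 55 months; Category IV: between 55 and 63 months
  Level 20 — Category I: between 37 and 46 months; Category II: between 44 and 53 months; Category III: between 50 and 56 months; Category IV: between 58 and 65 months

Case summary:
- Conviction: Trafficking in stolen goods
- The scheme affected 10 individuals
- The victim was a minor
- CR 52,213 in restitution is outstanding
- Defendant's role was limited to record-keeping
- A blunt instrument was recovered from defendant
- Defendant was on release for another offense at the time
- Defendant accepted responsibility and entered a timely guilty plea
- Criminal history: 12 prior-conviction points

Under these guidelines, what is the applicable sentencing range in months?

50-56 months

Base offense level for trafficking in stolen goods: 10.
§1 applies (level before this adjustment is 10 < 14, so +1): 10 + 1 = 11.
§2 applies (level before this adjustment is 11 ≥ 11, so +5): 11 + 5 = 16.
§3 applies: 16 + 4 = 20.
§4 applies: 20 − 2 = 18.
§5 applies: 18 − 2 = 16.
§6 applies: 16 + 2 = 18.
§7 applies: 18 + 2 = 20.
§8 does not apply.
Final offense level: 20.
Criminal history: 12 prior points → Category III (12-13).
Level 20 falls in the 20 band.
Grid: Level 20 × Category III = 50-56 months.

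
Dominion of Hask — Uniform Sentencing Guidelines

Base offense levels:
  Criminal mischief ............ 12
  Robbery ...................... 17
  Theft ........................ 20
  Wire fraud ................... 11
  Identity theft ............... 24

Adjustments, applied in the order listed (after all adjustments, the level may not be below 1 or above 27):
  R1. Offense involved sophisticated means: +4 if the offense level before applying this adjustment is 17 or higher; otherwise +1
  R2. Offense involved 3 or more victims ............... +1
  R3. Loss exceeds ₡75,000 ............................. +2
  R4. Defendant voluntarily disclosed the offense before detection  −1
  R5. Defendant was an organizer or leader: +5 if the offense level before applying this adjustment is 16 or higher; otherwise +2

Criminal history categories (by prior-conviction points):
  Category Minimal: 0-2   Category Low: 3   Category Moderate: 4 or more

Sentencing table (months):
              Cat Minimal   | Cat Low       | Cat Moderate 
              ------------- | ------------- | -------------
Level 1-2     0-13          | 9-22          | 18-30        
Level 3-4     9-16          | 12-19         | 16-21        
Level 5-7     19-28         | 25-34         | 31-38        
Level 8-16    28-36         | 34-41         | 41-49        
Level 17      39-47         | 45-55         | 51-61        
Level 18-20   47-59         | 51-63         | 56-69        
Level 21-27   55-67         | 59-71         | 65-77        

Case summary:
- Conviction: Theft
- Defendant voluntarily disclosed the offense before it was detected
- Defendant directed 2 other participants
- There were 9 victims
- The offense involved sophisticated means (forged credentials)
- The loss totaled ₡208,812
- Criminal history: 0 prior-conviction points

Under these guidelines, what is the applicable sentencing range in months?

55-67 months

Base offense level for theft: 20.
R1 applies (level before this adjustment is 20 ≥ 17, so +4): 20 + 4 = 24.
R2 applies: 24 + 1 = 25.
R3 applies: 25 + 2 = 27.
R4 applies: 27 − 1 = 26.
R5 applies (level before this adjustment is 26 ≥ 16, so +5): 26 + 5 = 31.
Level 31 exceeds the maximum of 27; capped at 27.
Final offense level: 27.
Criminal history: 0 prior points → Category Minimal (0-2).
Level 27 falls in the 21-27 band.
Grid: Level 21-27 × Category Minimal = 55-67 months.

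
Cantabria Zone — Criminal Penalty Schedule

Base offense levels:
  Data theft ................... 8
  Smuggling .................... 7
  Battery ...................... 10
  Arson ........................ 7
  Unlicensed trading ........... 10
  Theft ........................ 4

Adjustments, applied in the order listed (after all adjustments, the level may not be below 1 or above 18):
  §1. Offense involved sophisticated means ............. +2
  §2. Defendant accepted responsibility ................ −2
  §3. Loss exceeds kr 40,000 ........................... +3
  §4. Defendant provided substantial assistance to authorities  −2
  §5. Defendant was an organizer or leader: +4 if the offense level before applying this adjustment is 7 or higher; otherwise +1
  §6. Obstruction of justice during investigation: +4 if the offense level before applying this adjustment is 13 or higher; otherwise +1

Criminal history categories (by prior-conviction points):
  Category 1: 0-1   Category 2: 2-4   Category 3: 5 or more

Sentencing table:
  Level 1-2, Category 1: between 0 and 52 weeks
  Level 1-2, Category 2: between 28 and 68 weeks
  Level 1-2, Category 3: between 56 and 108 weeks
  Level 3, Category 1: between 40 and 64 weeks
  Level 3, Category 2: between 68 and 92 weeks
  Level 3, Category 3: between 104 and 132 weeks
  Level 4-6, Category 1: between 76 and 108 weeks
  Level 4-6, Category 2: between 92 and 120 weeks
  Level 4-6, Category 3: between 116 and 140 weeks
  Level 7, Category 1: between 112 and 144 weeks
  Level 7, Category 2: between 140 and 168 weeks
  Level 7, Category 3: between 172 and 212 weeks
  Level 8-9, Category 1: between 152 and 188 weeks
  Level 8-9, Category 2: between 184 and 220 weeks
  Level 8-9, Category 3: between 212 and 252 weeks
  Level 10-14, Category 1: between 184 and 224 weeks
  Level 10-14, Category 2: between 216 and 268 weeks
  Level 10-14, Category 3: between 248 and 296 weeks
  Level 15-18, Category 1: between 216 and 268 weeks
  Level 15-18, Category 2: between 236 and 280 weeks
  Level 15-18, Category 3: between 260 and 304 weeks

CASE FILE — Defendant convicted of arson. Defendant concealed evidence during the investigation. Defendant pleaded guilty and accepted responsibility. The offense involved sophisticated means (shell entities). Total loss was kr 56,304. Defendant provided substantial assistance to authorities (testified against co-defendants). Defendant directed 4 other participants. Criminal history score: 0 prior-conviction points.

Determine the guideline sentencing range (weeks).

184-224 weeks

Base offense level for arson: 7.
§1 applies: 7 + 2 = 9.
§2 applies: 9 − 2 = 7.
§3 applies: 7 + 3 = 10.
§4 applies: 10 − 2 = 8.
§5 applies (level before this adjustment is 8 ≥ 7, so +4): 8 + 4 = 12.
§6 applies (level before this adjustment is 12 < 13, so +1): 12 + 1 = 13.
Final offense level: 13.
Criminal history: 0 prior points → Category 1 (0-1).
Level 13 falls in the 10-14 band.
Grid: Level 10-14 × Category 1 = 184-224 weeks.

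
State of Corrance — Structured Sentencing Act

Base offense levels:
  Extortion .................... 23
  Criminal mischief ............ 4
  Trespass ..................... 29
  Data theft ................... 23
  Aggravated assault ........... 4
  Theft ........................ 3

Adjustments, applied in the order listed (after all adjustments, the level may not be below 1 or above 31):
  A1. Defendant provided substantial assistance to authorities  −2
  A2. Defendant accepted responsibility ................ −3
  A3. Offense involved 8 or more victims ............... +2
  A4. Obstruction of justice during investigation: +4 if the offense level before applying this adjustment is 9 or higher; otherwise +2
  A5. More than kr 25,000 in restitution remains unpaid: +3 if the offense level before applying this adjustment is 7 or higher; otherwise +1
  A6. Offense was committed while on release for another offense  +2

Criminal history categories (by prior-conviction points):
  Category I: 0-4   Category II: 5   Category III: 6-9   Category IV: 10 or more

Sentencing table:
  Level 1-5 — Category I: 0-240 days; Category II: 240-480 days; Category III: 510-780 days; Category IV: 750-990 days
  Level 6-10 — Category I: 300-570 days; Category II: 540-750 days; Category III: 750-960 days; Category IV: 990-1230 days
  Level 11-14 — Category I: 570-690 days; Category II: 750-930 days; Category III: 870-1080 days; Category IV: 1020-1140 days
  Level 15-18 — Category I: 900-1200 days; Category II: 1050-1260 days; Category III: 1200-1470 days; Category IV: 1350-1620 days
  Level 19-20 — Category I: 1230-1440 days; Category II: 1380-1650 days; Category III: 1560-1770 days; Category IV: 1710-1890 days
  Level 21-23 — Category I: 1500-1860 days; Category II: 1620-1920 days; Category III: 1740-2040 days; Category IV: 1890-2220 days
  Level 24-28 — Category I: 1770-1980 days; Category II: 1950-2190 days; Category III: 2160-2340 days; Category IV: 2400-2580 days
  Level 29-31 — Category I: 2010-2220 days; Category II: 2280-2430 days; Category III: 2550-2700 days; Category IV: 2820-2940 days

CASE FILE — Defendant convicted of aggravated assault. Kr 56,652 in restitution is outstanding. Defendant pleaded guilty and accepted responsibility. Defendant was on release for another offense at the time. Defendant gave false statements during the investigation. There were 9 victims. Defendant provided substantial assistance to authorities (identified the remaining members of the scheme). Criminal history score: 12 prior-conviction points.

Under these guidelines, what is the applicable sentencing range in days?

Base offense level for aggravated assault: 4.
A1 applies: 4 − 2 = 2.
A2 applies: 2 − 3 = -1.
A3 applies: -1 + 2 = 1.
A4 applies (level before this adjustment is 1 < 9, so +2): 1 + 2 = 3.
A5 applies (level before this adjustment is 3 < 7, so +1): 3 + 1 = 4.
A6 applies: 4 + 2 = 6.
Final offense level: 6.
Criminal history: 12 prior points → Category IV (10+).
Level 6 falls in the 6-10 band.
Grid: Level 6-10 × Category IV = 990-1230 days.

990-1230 days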